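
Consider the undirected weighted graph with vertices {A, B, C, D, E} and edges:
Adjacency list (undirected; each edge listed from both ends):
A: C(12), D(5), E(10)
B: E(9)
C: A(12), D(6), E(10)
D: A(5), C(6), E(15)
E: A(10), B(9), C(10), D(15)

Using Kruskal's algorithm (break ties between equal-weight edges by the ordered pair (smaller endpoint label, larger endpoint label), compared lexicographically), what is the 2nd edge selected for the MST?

C-D

Kruskal's algorithm — process edges by increasing weight (ties by edge label):
A D (5): add — endpoints in different components.
C D (6): add — endpoints in different components.
B E (9): add — endpoints in different components.
A E (10): add — endpoints in different components.
The 2nd edge added is C D.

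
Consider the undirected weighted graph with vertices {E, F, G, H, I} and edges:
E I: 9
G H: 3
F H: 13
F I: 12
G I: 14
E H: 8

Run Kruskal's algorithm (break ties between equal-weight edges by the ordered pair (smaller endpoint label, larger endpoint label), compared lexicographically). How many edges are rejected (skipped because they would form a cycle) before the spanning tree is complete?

Kruskal: consider edges lightest-first.
G H (3): add — endpoints in different components.
E H (8): add — endpoints in different components.
E I (9): add — endpoints in different components.
F I (12): add — endpoints in different components.
Edges rejected before the tree was complete: 0.

0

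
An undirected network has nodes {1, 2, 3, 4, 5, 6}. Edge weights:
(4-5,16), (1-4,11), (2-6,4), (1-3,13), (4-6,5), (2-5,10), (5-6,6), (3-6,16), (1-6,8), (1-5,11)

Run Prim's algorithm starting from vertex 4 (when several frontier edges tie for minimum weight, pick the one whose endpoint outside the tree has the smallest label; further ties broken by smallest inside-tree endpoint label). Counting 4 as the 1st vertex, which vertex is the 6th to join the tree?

3

Prim's algorithm from 4:
Step 1: cheapest edge leaving the tree is 4-6 (5); add 6.
Step 2: cheapest edge leaving the tree is 2-6 (4); add 2.
Step 3: cheapest edge leaving the tree is 5-6 (6); add 5.
Step 4: cheapest edge leaving the tree is 1-6 (8); add 1.
Step 5: cheapest edge leaving the tree is 1-3 (13); add 3.
Vertex order: 4, 6, 2, 5, 1, 3. The 6th vertex is 3.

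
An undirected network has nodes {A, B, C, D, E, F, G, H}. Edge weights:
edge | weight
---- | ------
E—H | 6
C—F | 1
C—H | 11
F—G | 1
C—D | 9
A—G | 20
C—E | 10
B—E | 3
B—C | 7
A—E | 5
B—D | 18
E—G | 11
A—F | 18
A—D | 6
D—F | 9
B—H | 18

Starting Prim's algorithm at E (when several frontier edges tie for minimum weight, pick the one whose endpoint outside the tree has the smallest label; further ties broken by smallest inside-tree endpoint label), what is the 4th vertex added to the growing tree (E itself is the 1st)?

Grow the tree from E using Prim:
Step 1: cheapest edge leaving the tree is B—E (3); add B.
Step 2: cheapest edge leaving the tree is A—E (5); add A.
Step 3: cheapest edge leaving the tree is A—D (6); add D.
Step 4: cheapest edge leaving the tree is E—H (6); add H.
Step 5: cheapest edge leaving the tree is B—C (7); add C.
Step 6: cheapest edge leaving the tree is C—F (1); add F.
Step 7: cheapest edge leaving the tree is F—G (1); add G.
Vertex order: E, B, A, D, H, C, F, G. The 4th vertex is D.

D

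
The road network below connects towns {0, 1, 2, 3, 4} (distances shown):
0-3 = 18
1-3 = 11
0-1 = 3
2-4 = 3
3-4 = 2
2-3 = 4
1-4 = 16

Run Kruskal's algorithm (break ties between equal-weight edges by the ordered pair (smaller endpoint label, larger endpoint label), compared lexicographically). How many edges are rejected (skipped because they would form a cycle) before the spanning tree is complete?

Sort edges by weight, then run Kruskal:
3-4 (2): add. Components now {0} {1} {2} {3,4}
0-1 (3): add. Components now {0,1} {2} {3,4}
2-4 (3): add. Components now {0,1} {2,3,4}
2-3 (4): skip — 2 and 3 already connected.
1-3 (11): add. Components now {0,1,2,3,4}
Edges rejected before the tree was complete: 1.

1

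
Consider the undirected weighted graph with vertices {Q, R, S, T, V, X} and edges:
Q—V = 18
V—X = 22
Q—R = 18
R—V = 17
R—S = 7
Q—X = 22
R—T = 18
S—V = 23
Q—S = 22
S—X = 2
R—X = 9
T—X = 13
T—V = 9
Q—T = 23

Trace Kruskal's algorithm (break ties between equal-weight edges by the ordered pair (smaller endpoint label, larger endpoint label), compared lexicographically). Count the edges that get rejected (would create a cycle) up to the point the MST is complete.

2

Kruskal: consider edges lightest-first.
S—X (2): add. Components now {S,X} {V} {T} {R} {Q}
R—S (7): add. Components now {R,S,X} {V} {T} {Q}
R—X (9): skip — X and R already connected.
T—V (9): add. Components now {R,S,X} {T,V} {Q}
T—X (13): add. Components now {R,S,T,V,X} {Q}
R—V (17): skip — V and R already connected.
Q—R (18): add. Components now {Q,R,S,T,V,X}
Edges rejected before the tree was complete: 2.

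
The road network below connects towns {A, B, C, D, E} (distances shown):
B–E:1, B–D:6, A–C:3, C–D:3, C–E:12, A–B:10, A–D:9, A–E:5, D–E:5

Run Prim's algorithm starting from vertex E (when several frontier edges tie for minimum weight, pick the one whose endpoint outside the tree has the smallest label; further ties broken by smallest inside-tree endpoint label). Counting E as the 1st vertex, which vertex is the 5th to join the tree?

Prim, starting at E.
Step 1: cheapest edge leaving the tree is B–E (1); add B.
Step 2: cheapest edge leaving the tree is A–E (5); add A.
Step 3: cheapest edge leaving the tree is A–C (3); add C.
Step 4: cheapest edge leaving the tree is C–D (3); add D.
Vertex order: E, B, A, C, D. The 5th vertex is D.

D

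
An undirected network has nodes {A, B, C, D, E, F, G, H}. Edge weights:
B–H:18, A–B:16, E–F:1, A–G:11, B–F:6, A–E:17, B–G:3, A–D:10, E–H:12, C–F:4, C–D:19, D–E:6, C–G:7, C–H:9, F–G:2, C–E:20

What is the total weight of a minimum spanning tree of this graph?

Prim's algorithm from B:
Step 1: cheapest edge leaving the tree is B–G (3); add G.
Step 2: cheapest edge leaving the tree is F–G (2); add F.
Step 3: cheapest edge leaving the tree is E–F (1); add E.
Step 4: cheapest edge leaving the tree is C–F (4); add C.
Step 5: cheapest edge leaving the tree is D–E (6); add D.
Step 6: cheapest edge leaving the tree is C–H (9); add H.
Step 7: cheapest edge leaving the tree is A–D (10); add A.
MST edges: B–G, F–G, E–F, C–F, D–E, C–H, A–D; total weight 3+2+1+4+6+9+10 = 35.

35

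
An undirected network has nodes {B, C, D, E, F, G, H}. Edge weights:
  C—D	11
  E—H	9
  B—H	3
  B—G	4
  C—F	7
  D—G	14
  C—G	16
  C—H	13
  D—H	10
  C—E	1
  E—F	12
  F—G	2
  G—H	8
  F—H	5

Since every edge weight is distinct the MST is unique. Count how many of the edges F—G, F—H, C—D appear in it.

Kruskal's algorithm — process edges by increasing weight (ties by edge label):
C—E (1): add. Components now {B} {C,E} {D} {F} {G} {H}
F—G (2): add. Components now {B} {C,E} {D} {F,G} {H}
B—H (3): add. Components now {B,H} {C,E} {D} {F,G}
B—G (4): add. Components now {B,F,G,H} {C,E} {D}
F—H (5): skip — F and H already connected.
C—F (7): add. Components now {B,C,E,F,G,H} {D}
G—H (8): skip — G and H already connected.
E—H (9): skip — E and H already connected.
D—H (10): add. Components now {B,C,D,E,F,G,H}
MST edge set: {C—E, F—G, B—H, B—G, C—F, D—H}.
Of the listed edges, {F—G} are in the MST → 1.

1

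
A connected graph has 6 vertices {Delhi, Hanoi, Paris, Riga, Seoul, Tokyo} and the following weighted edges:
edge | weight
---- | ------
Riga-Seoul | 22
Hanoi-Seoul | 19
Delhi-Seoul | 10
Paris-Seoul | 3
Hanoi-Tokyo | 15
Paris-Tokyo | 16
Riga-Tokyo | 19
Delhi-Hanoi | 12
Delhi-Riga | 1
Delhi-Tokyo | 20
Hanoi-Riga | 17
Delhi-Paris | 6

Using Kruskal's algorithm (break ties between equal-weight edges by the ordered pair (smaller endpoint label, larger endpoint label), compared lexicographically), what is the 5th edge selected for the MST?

Kruskal: consider edges lightest-first.
Delhi-Riga (1): add — endpoints in different components.
Paris-Seoul (3): add — endpoints in different components.
Delhi-Paris (6): add — endpoints in different components.
Delhi-Seoul (10): skip — Seoul and Delhi already connected.
Delhi-Hanoi (12): add — endpoints in different components.
Hanoi-Tokyo (15): add — endpoints in different components.
The 5th edge added is Hanoi-Tokyo.

Hanoi-Tokyo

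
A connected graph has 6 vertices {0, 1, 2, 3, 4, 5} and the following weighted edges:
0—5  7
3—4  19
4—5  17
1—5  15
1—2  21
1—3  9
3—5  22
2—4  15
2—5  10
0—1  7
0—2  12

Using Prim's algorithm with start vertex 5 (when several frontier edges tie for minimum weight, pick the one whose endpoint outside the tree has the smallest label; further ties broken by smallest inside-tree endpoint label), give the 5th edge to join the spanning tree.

2-4

Prim's algorithm from 5:
Step 1: cheapest edge leaving the tree is 0—5 (7); add 0.
Step 2: cheapest edge leaving the tree is 0—1 (7); add 1.
Step 3: cheapest edge leaving the tree is 1—3 (9); add 3.
Step 4: cheapest edge leaving the tree is 2—5 (10); add 2.
Step 5: cheapest edge leaving the tree is 2—4 (15); add 4.
The 5th edge added is 2—4.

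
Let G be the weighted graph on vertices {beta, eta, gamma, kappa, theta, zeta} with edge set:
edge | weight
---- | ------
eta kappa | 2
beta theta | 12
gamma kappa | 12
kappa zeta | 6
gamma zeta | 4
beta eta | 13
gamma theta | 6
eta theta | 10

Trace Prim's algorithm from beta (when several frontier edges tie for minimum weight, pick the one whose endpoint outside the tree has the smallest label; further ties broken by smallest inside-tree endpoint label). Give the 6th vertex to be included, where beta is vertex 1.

eta

Prim, starting at beta.
Step 1: frontier [beta theta 12, beta eta 13] → take beta theta (12); add theta.
Step 2: frontier [beta eta 13, gamma theta 6, eta theta 10] → take gamma theta (6); add gamma.
Step 3: frontier [beta eta 13, gamma zeta 4, gamma kappa 12, eta theta 10] → take gamma zeta (4); add zeta.
Step 4: frontier [beta eta 13, gamma kappa 12, eta theta 10, kappa zeta 6] → take kappa zeta (6); add kappa.
Step 5: frontier [beta eta 13, eta kappa 2, eta theta 10] → take eta kappa (2); add eta.
Vertex order: beta, theta, gamma, zeta, kappa, eta. The 6th vertex is eta.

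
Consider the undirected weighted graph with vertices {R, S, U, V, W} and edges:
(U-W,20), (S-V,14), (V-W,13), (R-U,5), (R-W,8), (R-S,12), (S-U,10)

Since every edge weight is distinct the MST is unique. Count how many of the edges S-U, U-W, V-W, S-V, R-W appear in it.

3

Kruskal's algorithm — process edges by increasing weight (ties by edge label):
R-U (5): add — endpoints in different components.
R-W (8): add — endpoints in different components.
S-U (10): add — endpoints in different components.
R-S (12): skip — R and S already connected.
V-W (13): add — endpoints in different components.
MST edge set: {R-U, R-W, S-U, V-W}.
Of the listed edges, {S-U, V-W, R-W} are in the MST → 3.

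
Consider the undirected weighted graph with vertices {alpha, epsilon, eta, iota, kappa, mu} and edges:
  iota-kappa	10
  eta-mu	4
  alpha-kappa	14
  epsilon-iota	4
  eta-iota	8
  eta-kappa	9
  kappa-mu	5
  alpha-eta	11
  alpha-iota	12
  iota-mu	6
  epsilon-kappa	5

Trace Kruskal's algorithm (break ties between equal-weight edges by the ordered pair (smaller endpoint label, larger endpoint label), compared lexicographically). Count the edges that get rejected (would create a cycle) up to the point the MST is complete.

Sort edges by weight, then run Kruskal:
epsilon-iota (4): add. Components now {eta} {epsilon,iota} {kappa} {alpha} {mu}
eta-mu (4): add. Components now {eta,mu} {epsilon,iota} {kappa} {alpha}
epsilon-kappa (5): add. Components now {eta,mu} {epsilon,iota,kappa} {alpha}
kappa-mu (5): add. Components now {epsilon,eta,iota,kappa,mu} {alpha}
iota-mu (6): skip — iota and mu already connected.
eta-iota (8): skip — eta and iota already connected.
eta-kappa (9): skip — eta and kappa already connected.
iota-kappa (10): skip — iota and kappa already connected.
alpha-eta (11): add. Components now {alpha,epsilon,eta,iota,kappa,mu}
Edges rejected before the tree was complete: 4.

4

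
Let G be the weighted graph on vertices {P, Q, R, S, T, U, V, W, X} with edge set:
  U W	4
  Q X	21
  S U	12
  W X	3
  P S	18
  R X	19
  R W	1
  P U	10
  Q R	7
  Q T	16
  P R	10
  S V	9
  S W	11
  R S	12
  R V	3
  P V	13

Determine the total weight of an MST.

53

Prim's algorithm from T:
Step 1: cheapest edge leaving the tree is Q T (16); add Q.
Step 2: cheapest edge leaving the tree is Q R (7); add R.
Step 3: cheapest edge leaving the tree is R W (1); add W.
Step 4: cheapest edge leaving the tree is R V (3); add V.
Step 5: cheapest edge leaving the tree is W X (3); add X.
Step 6: cheapest edge leaving the tree is U W (4); add U.
Step 7: cheapest edge leaving the tree is S V (9); add S.
Step 8: cheapest edge leaving the tree is P R (10); add P.
MST edges: Q T, Q R, R W, R V, W X, U W, S V, P R; total weight 16+7+1+3+3+4+9+10 = 53.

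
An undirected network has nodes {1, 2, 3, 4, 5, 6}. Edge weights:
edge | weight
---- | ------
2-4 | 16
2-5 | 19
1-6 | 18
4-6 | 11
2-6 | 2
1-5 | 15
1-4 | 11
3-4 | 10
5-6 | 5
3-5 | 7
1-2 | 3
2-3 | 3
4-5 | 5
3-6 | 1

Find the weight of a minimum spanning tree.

Kruskal: consider edges lightest-first.
3-6 (1): add — endpoints in different components.
2-6 (2): add — endpoints in different components.
1-2 (3): add — endpoints in different components.
2-3 (3): skip — 2 and 3 already connected.
4-5 (5): add — endpoints in different components.
5-6 (5): add — endpoints in different components.
MST edges: 3-6, 2-6, 1-2, 4-5, 5-6; total weight 1+2+3+5+5 = 16.

16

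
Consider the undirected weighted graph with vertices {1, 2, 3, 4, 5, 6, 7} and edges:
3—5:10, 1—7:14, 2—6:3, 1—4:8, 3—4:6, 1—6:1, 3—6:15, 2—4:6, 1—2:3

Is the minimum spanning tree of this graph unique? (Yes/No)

Kruskal's algorithm — process edges by increasing weight (ties by edge label):
1—6 (1): add — endpoints in different components.
1—2 (3): add — endpoints in different components.
2—6 (3): skip — 2 and 6 already connected.
2—4 (6): add — endpoints in different components.
3—4 (6): add — endpoints in different components.
1—4 (8): skip — 1 and 4 already connected.
3—5 (10): add — endpoints in different components.
1—7 (14): add — endpoints in different components.
Non-tree edge 2—6 has weight 3, equal to the heaviest edge on its tree cycle — swapping gives another MST of the same weight. Not unique.

No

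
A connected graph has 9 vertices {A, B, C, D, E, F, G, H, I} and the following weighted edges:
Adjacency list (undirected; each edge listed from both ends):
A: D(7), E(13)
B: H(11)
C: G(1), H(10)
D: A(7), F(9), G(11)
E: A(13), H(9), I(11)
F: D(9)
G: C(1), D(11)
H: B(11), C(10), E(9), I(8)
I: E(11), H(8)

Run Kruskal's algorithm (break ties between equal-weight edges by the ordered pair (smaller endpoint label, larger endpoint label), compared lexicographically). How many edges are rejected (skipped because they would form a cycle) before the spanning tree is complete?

Kruskal: consider edges lightest-first.
C–G (1): add — endpoints in different components.
A–D (7): add — endpoints in different components.
H–I (8): add — endpoints in different components.
D–F (9): add — endpoints in different components.
E–H (9): add — endpoints in different components.
C–H (10): add — endpoints in different components.
B–H (11): add — endpoints in different components.
D–G (11): add — endpoints in different components.
Edges rejected before the tree was complete: 0.

0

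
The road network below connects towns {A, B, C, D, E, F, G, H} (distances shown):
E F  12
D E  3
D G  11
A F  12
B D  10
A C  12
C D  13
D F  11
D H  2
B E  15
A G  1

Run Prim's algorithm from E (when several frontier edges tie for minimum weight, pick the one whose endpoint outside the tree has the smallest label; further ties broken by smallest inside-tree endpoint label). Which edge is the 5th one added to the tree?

Prim's algorithm from E:
Step 1: frontier [D E 3, E F 12, B E 15] → take D E (3); add D.
Step 2: frontier [D H 2, B D 10, D F 11, D G 11, C D 13, E F 12, B E 15] → take D H (2); add H.
Step 3: frontier [B D 10, D F 11, D G 11, C D 13, E F 12, B E 15] → take B D (10); add B.
Step 4: frontier [D F 11, D G 11, C D 13, E F 12] → take D F (11); add F.
Step 5: frontier [D G 11, C D 13, A F 12] → take D G (11); add G.
Step 6: frontier [C D 13, A F 12, A G 1] → take A G (1); add A.
Step 7: frontier [A C 12, C D 13] → take A C (12); add C.
The 5th edge added is D G.

D-G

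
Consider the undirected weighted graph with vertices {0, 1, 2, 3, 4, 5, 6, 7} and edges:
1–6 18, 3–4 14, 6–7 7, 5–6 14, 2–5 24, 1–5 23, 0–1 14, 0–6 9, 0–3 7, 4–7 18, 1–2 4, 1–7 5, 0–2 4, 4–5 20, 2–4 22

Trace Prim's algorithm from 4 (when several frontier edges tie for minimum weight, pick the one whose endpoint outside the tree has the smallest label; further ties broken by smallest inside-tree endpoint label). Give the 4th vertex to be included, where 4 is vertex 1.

Grow the tree from 4 using Prim:
Step 1: cheapest edge leaving the tree is 3–4 (14); add 3.
Step 2: cheapest edge leaving the tree is 0–3 (7); add 0.
Step 3: cheapest edge leaving the tree is 0–2 (4); add 2.
Step 4: cheapest edge leaving the tree is 1–2 (4); add 1.
Step 5: cheapest edge leaving the tree is 1–7 (5); add 7.
Step 6: cheapest edge leaving the tree is 6–7 (7); add 6.
Step 7: cheapest edge leaving the tree is 5–6 (14); add 5.
Vertex order: 4, 3, 0, 2, 1, 7, 6, 5. The 4th vertex is 2.

2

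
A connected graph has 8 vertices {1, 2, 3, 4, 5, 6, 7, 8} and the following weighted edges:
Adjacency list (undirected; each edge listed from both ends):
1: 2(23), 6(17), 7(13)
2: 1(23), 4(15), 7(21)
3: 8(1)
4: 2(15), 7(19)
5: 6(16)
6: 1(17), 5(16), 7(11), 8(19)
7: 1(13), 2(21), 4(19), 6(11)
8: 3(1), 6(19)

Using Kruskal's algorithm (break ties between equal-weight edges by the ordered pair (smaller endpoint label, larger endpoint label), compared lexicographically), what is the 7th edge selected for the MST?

Sort edges by weight, then run Kruskal:
3 8 (1): add — endpoints in different components.
6 7 (11): add — endpoints in different components.
1 7 (13): add — endpoints in different components.
2 4 (15): add — endpoints in different components.
5 6 (16): add — endpoints in different components.
1 6 (17): skip — 1 and 6 already connected.
4 7 (19): add — endpoints in different components.
6 8 (19): add — endpoints in different components.
The 7th edge added is 6 8.

6-8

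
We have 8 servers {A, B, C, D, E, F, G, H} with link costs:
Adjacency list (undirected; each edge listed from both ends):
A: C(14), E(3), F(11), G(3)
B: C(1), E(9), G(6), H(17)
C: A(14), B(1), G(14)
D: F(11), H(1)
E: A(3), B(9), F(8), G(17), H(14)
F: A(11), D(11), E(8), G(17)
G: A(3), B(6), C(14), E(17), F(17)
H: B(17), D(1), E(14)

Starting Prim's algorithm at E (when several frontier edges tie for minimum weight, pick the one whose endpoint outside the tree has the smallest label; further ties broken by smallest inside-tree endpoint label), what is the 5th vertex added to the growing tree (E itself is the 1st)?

C

Grow the tree from E using Prim:
Step 1: cheapest edge leaving the tree is A E (3); add A.
Step 2: cheapest edge leaving the tree is A G (3); add G.
Step 3: cheapest edge leaving the tree is B G (6); add B.
Step 4: cheapest edge leaving the tree is B C (1); add C.
Step 5: cheapest edge leaving the tree is E F (8); add F.
Step 6: cheapest edge leaving the tree is D F (11); add D.
Step 7: cheapest edge leaving the tree is D H (1); add H.
Vertex order: E, A, G, B, C, F, D, H. The 5th vertex is C.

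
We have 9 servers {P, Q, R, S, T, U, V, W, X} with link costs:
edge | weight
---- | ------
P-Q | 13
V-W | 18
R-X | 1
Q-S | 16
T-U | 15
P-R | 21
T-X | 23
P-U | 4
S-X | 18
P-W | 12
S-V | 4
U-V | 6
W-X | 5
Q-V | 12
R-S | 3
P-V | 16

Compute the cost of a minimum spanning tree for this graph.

Prim, starting at R.
Step 1: cheapest edge leaving the tree is R-X (1); add X.
Step 2: cheapest edge leaving the tree is R-S (3); add S.
Step 3: cheapest edge leaving the tree is S-V (4); add V.
Step 4: cheapest edge leaving the tree is W-X (5); add W.
Step 5: cheapest edge leaving the tree is U-V (6); add U.
Step 6: cheapest edge leaving the tree is P-U (4); add P.
Step 7: cheapest edge leaving the tree is Q-V (12); add Q.
Step 8: cheapest edge leaving the tree is T-U (15); add T.
MST edges: R-X, R-S, S-V, W-X, U-V, P-U, Q-V, T-U; total weight 1+3+4+5+6+4+12+15 = 50.

50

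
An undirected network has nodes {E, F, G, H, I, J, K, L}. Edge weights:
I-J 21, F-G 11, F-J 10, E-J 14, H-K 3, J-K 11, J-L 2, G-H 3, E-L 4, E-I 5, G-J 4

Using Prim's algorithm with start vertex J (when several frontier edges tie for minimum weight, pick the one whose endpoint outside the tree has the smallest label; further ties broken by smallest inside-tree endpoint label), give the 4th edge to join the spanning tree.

G-H

Grow the tree from J using Prim:
Step 1: cheapest edge leaving the tree is J-L (2); add L.
Step 2: cheapest edge leaving the tree is E-L (4); add E.
Step 3: cheapest edge leaving the tree is G-J (4); add G.
Step 4: cheapest edge leaving the tree is G-H (3); add H.
Step 5: cheapest edge leaving the tree is H-K (3); add K.
Step 6: cheapest edge leaving the tree is E-I (5); add I.
Step 7: cheapest edge leaving the tree is F-J (10); add F.
The 4th edge added is G-H.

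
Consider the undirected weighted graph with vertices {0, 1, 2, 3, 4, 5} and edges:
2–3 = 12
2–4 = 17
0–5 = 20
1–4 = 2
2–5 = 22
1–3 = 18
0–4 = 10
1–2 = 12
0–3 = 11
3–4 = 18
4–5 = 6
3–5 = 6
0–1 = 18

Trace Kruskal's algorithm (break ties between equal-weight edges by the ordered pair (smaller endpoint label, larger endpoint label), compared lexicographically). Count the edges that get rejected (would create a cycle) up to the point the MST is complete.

Sort edges by weight, then run Kruskal:
1–4 (2): add — endpoints in different components.
3–5 (6): add — endpoints in different components.
4–5 (6): add — endpoints in different components.
0–4 (10): add — endpoints in different components.
0–3 (11): skip — 0 and 3 already connected.
1–2 (12): add — endpoints in different components.
Edges rejected before the tree was complete: 1.

1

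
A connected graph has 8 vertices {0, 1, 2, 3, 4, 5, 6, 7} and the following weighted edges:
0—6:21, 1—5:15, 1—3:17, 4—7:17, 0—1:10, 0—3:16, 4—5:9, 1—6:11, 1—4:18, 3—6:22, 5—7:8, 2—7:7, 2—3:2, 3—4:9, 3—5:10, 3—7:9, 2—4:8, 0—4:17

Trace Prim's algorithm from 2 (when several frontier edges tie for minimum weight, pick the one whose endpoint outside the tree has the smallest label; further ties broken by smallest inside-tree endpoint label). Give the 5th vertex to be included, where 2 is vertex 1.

Prim, starting at 2.
Step 1: cheapest edge leaving the tree is 2—3 (2); add 3.
Step 2: cheapest edge leaving the tree is 2—7 (7); add 7.
Step 3: cheapest edge leaving the tree is 2—4 (8); add 4.
Step 4: cheapest edge leaving the tree is 5—7 (8); add 5.
Step 5: cheapest edge leaving the tree is 1—5 (15); add 1.
Step 6: cheapest edge leaving the tree is 0—1 (10); add 0.
Step 7: cheapest edge leaving the tree is 1—6 (11); add 6.
Vertex order: 2, 3, 7, 4, 5, 1, 0, 6. The 5th vertex is 5.

5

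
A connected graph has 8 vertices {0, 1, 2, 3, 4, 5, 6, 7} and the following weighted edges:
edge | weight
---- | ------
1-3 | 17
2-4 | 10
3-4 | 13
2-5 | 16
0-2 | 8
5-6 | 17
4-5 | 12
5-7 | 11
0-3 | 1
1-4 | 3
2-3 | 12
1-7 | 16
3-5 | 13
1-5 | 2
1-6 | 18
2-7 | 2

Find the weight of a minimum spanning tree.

43

Sort edges by weight, then run Kruskal:
0-3 (1): add — endpoints in different components.
1-5 (2): add — endpoints in different components.
2-7 (2): add — endpoints in different components.
1-4 (3): add — endpoints in different components.
0-2 (8): add — endpoints in different components.
2-4 (10): add — endpoints in different components.
5-7 (11): skip — 5 and 7 already connected.
2-3 (12): skip — 2 and 3 already connected.
4-5 (12): skip — 4 and 5 already connected.
3-4 (13): skip — 3 and 4 already connected.
3-5 (13): skip — 3 and 5 already connected.
1-7 (16): skip — 1 and 7 already connected.
2-5 (16): skip — 2 and 5 already connected.
1-3 (17): skip — 1 and 3 already connected.
5-6 (17): add — endpoints in different components.
MST edges: 0-3, 1-5, 2-7, 1-4, 0-2, 2-4, 5-6; total weight 1+2+2+3+8+10+17 = 43.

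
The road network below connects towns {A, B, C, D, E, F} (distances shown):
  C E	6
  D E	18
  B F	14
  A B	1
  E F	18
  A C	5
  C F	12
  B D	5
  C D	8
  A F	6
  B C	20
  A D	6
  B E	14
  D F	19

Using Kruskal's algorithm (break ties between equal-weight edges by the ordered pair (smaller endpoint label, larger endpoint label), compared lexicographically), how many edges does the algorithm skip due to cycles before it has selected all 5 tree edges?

1

Kruskal's algorithm — process edges by increasing weight (ties by edge label):
A B (1): add — endpoints in different components.
A C (5): add — endpoints in different components.
B D (5): add — endpoints in different components.
A D (6): skip — A and D already connected.
A F (6): add — endpoints in different components.
C E (6): add — endpoints in different components.
Edges rejected before the tree was complete: 1.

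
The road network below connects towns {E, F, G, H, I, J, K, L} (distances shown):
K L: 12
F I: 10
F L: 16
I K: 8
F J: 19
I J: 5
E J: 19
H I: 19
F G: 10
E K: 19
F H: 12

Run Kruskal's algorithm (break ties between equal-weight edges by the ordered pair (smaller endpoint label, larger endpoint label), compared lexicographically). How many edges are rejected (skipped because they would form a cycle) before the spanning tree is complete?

1

Sort edges by weight, then run Kruskal:
I J (5): add — endpoints in different components.
I K (8): add — endpoints in different components.
F G (10): add — endpoints in different components.
F I (10): add — endpoints in different components.
F H (12): add — endpoints in different components.
K L (12): add — endpoints in different components.
F L (16): skip — F and L already connected.
E J (19): add — endpoints in different components.
Edges rejected before the tree was complete: 1.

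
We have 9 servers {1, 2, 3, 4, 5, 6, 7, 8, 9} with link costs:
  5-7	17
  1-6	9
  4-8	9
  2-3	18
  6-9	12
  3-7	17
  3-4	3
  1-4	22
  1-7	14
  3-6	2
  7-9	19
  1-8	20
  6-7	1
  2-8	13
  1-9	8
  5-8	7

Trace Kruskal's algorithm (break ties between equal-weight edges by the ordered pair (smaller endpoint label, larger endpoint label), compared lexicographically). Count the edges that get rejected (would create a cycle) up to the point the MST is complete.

Sort edges by weight, then run Kruskal:
6-7 (1): add — endpoints in different components.
3-6 (2): add — endpoints in different components.
3-4 (3): add — endpoints in different components.
5-8 (7): add — endpoints in different components.
1-9 (8): add — endpoints in different components.
1-6 (9): add — endpoints in different components.
4-8 (9): add — endpoints in different components.
6-9 (12): skip — 6 and 9 already connected.
2-8 (13): add — endpoints in different components.
Edges rejected before the tree was complete: 1.

1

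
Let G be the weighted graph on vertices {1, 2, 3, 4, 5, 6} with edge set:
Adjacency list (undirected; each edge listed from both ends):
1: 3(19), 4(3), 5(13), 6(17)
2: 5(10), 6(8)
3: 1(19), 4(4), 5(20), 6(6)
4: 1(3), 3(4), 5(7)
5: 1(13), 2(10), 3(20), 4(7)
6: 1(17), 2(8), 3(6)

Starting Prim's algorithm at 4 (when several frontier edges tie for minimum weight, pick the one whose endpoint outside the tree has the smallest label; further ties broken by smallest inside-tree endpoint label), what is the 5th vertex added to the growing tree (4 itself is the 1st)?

Grow the tree from 4 using Prim:
Step 1: frontier [1 4 3, 3 4 4, 4 5 7] → take 1 4 (3); add 1.
Step 2: frontier [1 5 13, 1 6 17, 1 3 19, 3 4 4, 4 5 7] → take 3 4 (4); add 3.
Step 3: frontier [1 5 13, 1 6 17, 3 6 6, 3 5 20, 4 5 7] → take 3 6 (6); add 6.
Step 4: frontier [1 5 13, 3 5 20, 4 5 7, 2 6 8] → take 4 5 (7); add 5.
Step 5: frontier [2 5 10, 2 6 8] → take 2 6 (8); add 2.
Vertex order: 4, 1, 3, 6, 5, 2. The 5th vertex is 5.

5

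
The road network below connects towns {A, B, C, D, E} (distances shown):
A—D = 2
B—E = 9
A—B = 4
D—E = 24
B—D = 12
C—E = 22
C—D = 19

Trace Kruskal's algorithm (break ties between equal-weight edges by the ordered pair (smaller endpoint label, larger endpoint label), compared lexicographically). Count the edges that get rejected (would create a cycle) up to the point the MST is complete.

Sort edges by weight, then run Kruskal:
A—D (2): add. Components now {A,D} {B} {C} {E}
A—B (4): add. Components now {A,B,D} {C} {E}
B—E (9): add. Components now {A,B,D,E} {C}
B—D (12): skip — B and D already connected.
C—D (19): add. Components now {A,B,C,D,E}
Edges rejected before the tree was complete: 1.

1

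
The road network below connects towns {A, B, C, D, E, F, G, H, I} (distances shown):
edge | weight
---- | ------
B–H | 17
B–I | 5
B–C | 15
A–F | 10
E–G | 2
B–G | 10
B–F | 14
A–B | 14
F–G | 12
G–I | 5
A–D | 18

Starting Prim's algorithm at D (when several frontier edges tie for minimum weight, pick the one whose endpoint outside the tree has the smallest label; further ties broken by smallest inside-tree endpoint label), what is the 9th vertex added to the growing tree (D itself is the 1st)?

Prim's algorithm from D:
Step 1: cheapest edge leaving the tree is A–D (18); add A.
Step 2: cheapest edge leaving the tree is A–F (10); add F.
Step 3: cheapest edge leaving the tree is F–G (12); add G.
Step 4: cheapest edge leaving the tree is E–G (2); add E.
Step 5: cheapest edge leaving the tree is G–I (5); add I.
Step 6: cheapest edge leaving the tree is B–I (5); add B.
Step 7: cheapest edge leaving the tree is B–C (15); add C.
Step 8: cheapest edge leaving the tree is B–H (17); add H.
Vertex order: D, A, F, G, E, I, B, C, H. The 9th vertex is H.

H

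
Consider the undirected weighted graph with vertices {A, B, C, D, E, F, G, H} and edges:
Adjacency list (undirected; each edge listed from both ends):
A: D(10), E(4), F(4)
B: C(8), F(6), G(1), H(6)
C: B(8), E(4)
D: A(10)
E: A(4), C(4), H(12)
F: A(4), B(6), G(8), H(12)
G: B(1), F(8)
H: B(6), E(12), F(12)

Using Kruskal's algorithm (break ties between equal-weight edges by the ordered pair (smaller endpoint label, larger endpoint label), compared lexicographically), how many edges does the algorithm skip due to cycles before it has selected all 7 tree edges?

Sort edges by weight, then run Kruskal:
B–G (1): add — endpoints in different components.
A–E (4): add — endpoints in different components.
A–F (4): add — endpoints in different components.
C–E (4): add — endpoints in different components.
B–F (6): add — endpoints in different components.
B–H (6): add — endpoints in different components.
B–C (8): skip — B and C already connected.
F–G (8): skip — F and G already connected.
A–D (10): add — endpoints in different components.
Edges rejected before the tree was complete: 2.

2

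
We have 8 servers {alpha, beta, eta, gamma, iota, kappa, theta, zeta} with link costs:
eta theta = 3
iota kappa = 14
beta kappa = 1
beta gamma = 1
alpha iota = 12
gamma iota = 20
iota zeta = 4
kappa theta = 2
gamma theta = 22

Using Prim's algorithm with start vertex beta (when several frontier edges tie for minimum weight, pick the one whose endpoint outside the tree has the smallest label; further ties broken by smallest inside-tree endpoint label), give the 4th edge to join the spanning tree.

eta-theta

Prim, starting at beta.
Step 1: frontier [beta gamma 1, beta kappa 1] → take beta gamma (1); add gamma.
Step 2: frontier [beta kappa 1, gamma iota 20, gamma theta 22] → take beta kappa (1); add kappa.
Step 3: frontier [gamma iota 20, gamma theta 22, kappa theta 2, iota kappa 14] → take kappa theta (2); add theta.
Step 4: frontier [gamma iota 20, iota kappa 14, eta theta 3] → take eta theta (3); add eta.
Step 5: frontier [gamma iota 20, iota kappa 14] → take iota kappa (14); add iota.
Step 6: frontier [iota zeta 4, alpha iota 12] → take iota zeta (4); add zeta.
Step 7: frontier [alpha iota 12] → take alpha iota (12); add alpha.
The 4th edge added is eta theta.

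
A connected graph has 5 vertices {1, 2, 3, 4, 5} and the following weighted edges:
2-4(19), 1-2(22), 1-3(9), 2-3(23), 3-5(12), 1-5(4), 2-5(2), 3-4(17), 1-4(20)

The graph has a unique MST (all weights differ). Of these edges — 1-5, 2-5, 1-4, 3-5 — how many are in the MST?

Sort edges by weight, then run Kruskal:
2-5 (2): add. Components now {1} {2,5} {3} {4}
1-5 (4): add. Components now {1,2,5} {3} {4}
1-3 (9): add. Components now {1,2,3,5} {4}
3-5 (12): skip — 3 and 5 already connected.
3-4 (17): add. Components now {1,2,3,4,5}
MST edge set: {2-5, 1-5, 1-3, 3-4}.
Of the listed edges, {1-5, 2-5} are in the MST → 2.

2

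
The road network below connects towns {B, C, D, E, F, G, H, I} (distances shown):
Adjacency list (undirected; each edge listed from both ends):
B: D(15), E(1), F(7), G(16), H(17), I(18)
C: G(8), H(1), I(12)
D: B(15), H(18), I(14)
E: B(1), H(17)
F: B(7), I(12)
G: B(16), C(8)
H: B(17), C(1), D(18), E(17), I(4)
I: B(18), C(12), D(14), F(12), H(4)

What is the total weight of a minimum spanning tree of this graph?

Kruskal: consider edges lightest-first.
B-E (1): add — endpoints in different components.
C-H (1): add — endpoints in different components.
H-I (4): add — endpoints in different components.
B-F (7): add — endpoints in different components.
C-G (8): add — endpoints in different components.
C-I (12): skip — C and I already connected.
F-I (12): add — endpoints in different components.
D-I (14): add — endpoints in different components.
MST edges: B-E, C-H, H-I, B-F, C-G, F-I, D-I; total weight 1+1+4+7+8+12+14 = 47.

47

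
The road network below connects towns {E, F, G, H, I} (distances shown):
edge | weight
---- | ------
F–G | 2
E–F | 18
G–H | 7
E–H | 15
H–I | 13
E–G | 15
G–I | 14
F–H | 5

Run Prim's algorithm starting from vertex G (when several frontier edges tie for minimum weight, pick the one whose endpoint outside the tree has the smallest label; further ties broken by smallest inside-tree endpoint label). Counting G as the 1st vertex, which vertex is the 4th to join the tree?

Prim's algorithm from G:
Step 1: frontier [F–G 2, G–H 7, G–I 14, E–G 15] → take F–G (2); add F.
Step 2: frontier [F–H 5, E–F 18, G–H 7, G–I 14, E–G 15] → take F–H (5); add H.
Step 3: frontier [E–F 18, G–I 14, E–G 15, H–I 13, E–H 15] → take H–I (13); add I.
Step 4: frontier [E–F 18, E–G 15, E–H 15] → take E–G (15); add E.
Vertex order: G, F, H, I, E. The 4th vertex is I.

I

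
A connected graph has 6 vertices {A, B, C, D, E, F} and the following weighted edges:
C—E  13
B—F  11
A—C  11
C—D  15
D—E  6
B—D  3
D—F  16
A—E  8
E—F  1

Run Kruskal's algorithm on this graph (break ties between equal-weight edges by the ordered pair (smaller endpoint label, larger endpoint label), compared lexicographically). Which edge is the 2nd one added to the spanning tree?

B-D

Sort edges by weight, then run Kruskal:
E—F (1): add. Components now {A} {B} {C} {D} {E,F}
B—D (3): add. Components now {A} {B,D} {C} {E,F}
D—E (6): add. Components now {A} {B,D,E,F} {C}
A—E (8): add. Components now {A,B,D,E,F} {C}
A—C (11): add. Components now {A,B,C,D,E,F}
The 2nd edge added is B—D.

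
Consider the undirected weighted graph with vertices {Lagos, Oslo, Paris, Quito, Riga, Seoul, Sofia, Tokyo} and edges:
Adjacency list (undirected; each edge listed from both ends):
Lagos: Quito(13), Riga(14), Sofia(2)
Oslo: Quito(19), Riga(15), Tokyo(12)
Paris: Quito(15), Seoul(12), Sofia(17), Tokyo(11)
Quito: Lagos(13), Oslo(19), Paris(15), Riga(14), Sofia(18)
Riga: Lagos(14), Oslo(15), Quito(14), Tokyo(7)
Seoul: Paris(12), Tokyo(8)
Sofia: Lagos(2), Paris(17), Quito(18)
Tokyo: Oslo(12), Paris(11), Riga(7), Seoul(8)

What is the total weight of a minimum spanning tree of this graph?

67

Prim's algorithm from Oslo:
Step 1: frontier [Oslo Tokyo 12, Oslo Riga 15, Oslo Quito 19] → take Oslo Tokyo (12); add Tokyo.
Step 2: frontier [Oslo Riga 15, Oslo Quito 19, Riga Tokyo 7, Seoul Tokyo 8, Paris Tokyo 11] → take Riga Tokyo (7); add Riga.
Step 3: frontier [Oslo Quito 19, Lagos Riga 14, Quito Riga 14, Seoul Tokyo 8, Paris Tokyo 11] → take Seoul Tokyo (8); add Seoul.
Step 4: frontier [Oslo Quito 19, Lagos Riga 14, Quito Riga 14, Paris Seoul 12, Paris Tokyo 11] → take Paris Tokyo (11); add Paris.
Step 5: frontier [Oslo Quito 19, Paris Quito 15, Paris Sofia 17, Lagos Riga 14, Quito Riga 14] → take Lagos Riga (14); add Lagos.
Step 6: frontier [Lagos Sofia 2, Lagos Quito 13, Oslo Quito 19, Paris Quito 15, Paris Sofia 17, Quito Riga 14] → take Lagos Sofia (2); add Sofia.
Step 7: frontier [Lagos Quito 13, Oslo Quito 19, Paris Quito 15, Quito Riga 14, Quito Sofia 18] → take Lagos Quito (13); add Quito.
MST edges: Oslo Tokyo, Riga Tokyo, Seoul Tokyo, Paris Tokyo, Lagos Riga, Lagos Sofia, Lagos Quito; total weight 12+7+8+11+14+2+13 = 67.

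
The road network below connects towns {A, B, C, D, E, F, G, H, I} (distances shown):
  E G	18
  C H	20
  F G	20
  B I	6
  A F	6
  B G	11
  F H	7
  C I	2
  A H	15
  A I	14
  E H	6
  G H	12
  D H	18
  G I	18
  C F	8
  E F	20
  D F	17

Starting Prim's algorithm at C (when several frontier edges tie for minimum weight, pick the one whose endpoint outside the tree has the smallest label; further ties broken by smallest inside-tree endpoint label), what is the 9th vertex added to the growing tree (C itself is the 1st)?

D

Grow the tree from C using Prim:
Step 1: cheapest edge leaving the tree is C I (2); add I.
Step 2: cheapest edge leaving the tree is B I (6); add B.
Step 3: cheapest edge leaving the tree is C F (8); add F.
Step 4: cheapest edge leaving the tree is A F (6); add A.
Step 5: cheapest edge leaving the tree is F H (7); add H.
Step 6: cheapest edge leaving the tree is E H (6); add E.
Step 7: cheapest edge leaving the tree is B G (11); add G.
Step 8: cheapest edge leaving the tree is D F (17); add D.
Vertex order: C, I, B, F, A, H, E, G, D. The 9th vertex is D.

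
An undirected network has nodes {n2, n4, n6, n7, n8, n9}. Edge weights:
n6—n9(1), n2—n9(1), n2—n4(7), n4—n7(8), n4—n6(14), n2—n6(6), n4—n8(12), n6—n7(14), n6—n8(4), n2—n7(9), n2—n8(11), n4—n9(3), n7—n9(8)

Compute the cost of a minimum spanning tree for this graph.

17

Prim's algorithm from n7:
Step 1: cheapest edge leaving the tree is n4—n7 (8); add n4.
Step 2: cheapest edge leaving the tree is n4—n9 (3); add n9.
Step 3: cheapest edge leaving the tree is n2—n9 (1); add n2.
Step 4: cheapest edge leaving the tree is n6—n9 (1); add n6.
Step 5: cheapest edge leaving the tree is n6—n8 (4); add n8.
MST edges: n4—n7, n4—n9, n2—n9, n6—n9, n6—n8; total weight 8+3+1+1+4 = 17.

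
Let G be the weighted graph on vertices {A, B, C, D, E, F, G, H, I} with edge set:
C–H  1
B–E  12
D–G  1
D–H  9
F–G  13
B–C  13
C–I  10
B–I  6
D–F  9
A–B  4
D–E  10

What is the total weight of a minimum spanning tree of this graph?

Sort edges by weight, then run Kruskal:
C–H (1): add — endpoints in different components.
D–G (1): add — endpoints in different components.
A–B (4): add — endpoints in different components.
B–I (6): add — endpoints in different components.
D–F (9): add — endpoints in different components.
D–H (9): add — endpoints in different components.
C–I (10): add — endpoints in different components.
D–E (10): add — endpoints in different components.
MST edges: C–H, D–G, A–B, B–I, D–F, D–H, C–I, D–E; total weight 1+1+4+6+9+9+10+10 = 50.

50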